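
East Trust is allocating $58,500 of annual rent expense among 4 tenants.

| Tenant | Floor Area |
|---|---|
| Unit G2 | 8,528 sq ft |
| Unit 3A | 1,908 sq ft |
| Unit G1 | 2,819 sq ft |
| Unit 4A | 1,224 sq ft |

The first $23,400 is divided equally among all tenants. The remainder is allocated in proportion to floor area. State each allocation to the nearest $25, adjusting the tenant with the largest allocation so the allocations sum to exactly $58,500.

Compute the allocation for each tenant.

Unit G2: $26,525 | Unit 3A: $10,475 | Unit G1: $12,675 | Unit 4A: $8,825

First tranche $23,400 split equally: $5,850 each.
Remainder $35,100 by floor area (total 14,479): Unit G2 20,673.58 → $20,675; Unit 3A 4,625.37 → $4,625; Unit G1 6,833.82 → $6,825; Unit 4A 2,967.22 → $2,975.
Totals: Unit G2 $5,850 + $20,675 = $26,525; Unit 3A $5,850 + $4,625 = $10,475; Unit G1 $5,850 + $6,825 = $12,675; Unit 4A $5,850 + $2,975 = $8,825.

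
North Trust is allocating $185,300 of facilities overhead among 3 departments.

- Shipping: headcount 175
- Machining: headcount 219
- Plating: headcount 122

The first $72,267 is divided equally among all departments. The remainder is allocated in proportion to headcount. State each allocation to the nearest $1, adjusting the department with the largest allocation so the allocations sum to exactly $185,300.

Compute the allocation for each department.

Shipping: $62,424 · Machining: $72,062 · Plating: $50,814

Equal tier: $72,267 ÷ 3 = $24,089 apiece.
Remainder $113,033 by headcount (total 516): Shipping 38,334.84 → $38,335; Machining 47,973.31 → $47,973; Plating 26,724.86 → $26,725.
Totals: Shipping $24,089 + $38,335 = $62,424; Machining $24,089 + $47,973 = $72,062; Plating $24,089 + $26,725 = $50,814.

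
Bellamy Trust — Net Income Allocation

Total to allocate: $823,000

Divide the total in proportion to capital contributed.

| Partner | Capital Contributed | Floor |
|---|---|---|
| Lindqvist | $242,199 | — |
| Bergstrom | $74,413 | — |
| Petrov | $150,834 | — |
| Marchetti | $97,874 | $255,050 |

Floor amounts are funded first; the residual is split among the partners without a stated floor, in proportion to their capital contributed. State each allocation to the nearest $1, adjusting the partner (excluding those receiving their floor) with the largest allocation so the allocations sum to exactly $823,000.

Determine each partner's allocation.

Minimums first: Marchetti $255,050. Residual $567,950.
Residual split over remaining capital contributed 467,446: Lindqvist 294,273.40 → $294,273; Bergstrom 90,412.29 → $90,412; Petrov 183,264.31 → $183,264.
Rounding difference +$1 applied to Lindqvist → $294,274.

Lindqvist: $294,274 | Bergstrom: $90,412 | Petrov: $183,264 | Marchetti: $255,050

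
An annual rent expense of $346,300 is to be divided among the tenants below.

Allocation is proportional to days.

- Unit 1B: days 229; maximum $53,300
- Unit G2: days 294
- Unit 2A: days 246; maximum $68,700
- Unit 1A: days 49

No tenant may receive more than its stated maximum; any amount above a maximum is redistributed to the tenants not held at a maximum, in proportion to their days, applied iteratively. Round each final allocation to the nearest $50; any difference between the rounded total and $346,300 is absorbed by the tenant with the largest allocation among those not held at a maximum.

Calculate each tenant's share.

Combined days = 818.
Unconstrained shares: Unit 1B 96,947.07; Unit G2 124,464.79; Unit 2A 104,144.01; Unit 1A 20,744.13.
Held at cap: Unit 1B ($53,300), Unit 2A ($68,700); residual $224,300 reallocated over remaining days 343.
Remaining shares: Unit G2 192,257.14 → $192,250; Unit 1A 32,042.86 → $32,050.

Unit 1B: $53,300; Unit G2: $192,250; Unit 2A: $68,700; Unit 1A: $32,050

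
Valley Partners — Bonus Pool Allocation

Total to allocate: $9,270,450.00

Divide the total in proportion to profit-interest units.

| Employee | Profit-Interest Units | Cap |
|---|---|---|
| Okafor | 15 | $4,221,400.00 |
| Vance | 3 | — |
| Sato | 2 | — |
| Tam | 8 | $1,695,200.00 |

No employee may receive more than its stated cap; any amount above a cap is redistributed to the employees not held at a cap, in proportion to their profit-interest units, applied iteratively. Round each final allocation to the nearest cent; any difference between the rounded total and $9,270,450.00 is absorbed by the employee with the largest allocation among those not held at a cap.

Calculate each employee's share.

Okafor: $4,221,400.00; Vance: $2,012,310.00; Sato: $1,341,540.00; Tam: $1,695,200.00

Sum of profit-interest units: 28.
Proportional shares (ignoring caps): Okafor 4,966,312.5000; Vance 993,262.5000; Sato 662,175.0000; Tam 2,648,700.0000.
Capped: Okafor ($4,221,400.00), Tam ($1,695,200.00); residual $3,353,850.00 reallocated over remaining profit-interest units 5.
Remaining shares: Vance 2,012,310.0000 → $2,012,310.00; Sato 1,341,540.0000 → $1,341,540.00.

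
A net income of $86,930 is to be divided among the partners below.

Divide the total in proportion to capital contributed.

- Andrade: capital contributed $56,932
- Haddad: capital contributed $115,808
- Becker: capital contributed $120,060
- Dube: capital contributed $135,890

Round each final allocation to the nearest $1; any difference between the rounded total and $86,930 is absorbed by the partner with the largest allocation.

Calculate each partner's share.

Andrade: $11,545 | Haddad: $23,484 | Becker: $24,346 | Dube: $27,555

Sum of capital contributed: 428,690.
Proportional shares: Andrade 56,932/428,690 × $86,930 = 11,544.70; Haddad 115,808/428,690 × $86,930 = 23,483.61; Becker 120,060/428,690 × $86,930 = 24,345.83; Dube 135,890/428,690 × $86,930 = 27,555.85.
Rounded to nearest $1: Andrade $11,545; Haddad $23,484; Becker $24,346; Dube $27,556. Sum = $86,931.
Difference $86,930 − $86,931 = −$1 applied to largest allocation (Dube): Dube becomes $27,555.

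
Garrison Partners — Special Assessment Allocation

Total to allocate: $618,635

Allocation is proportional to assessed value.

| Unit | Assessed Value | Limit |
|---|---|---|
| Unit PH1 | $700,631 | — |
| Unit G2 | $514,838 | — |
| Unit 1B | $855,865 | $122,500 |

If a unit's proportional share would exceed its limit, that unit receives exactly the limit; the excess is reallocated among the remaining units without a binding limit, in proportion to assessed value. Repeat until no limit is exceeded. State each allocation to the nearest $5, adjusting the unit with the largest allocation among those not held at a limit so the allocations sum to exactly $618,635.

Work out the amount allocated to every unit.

Total assessed value = 2,071,334.
Proportional shares (ignoring caps): Unit PH1 209,253.97; Unit G2 153,764.10; Unit 1B 255,616.93.
Cap binds for Unit 1B ($122,500); balance $496,135 reallocated over remaining assessed value 1,215,469.
Remaining shares: Unit PH1 285,986.37 → $285,985; Unit G2 210,148.63 → $210,150.

Unit PH1: $285,985 · Unit G2: $210,150 · Unit 1B: $122,500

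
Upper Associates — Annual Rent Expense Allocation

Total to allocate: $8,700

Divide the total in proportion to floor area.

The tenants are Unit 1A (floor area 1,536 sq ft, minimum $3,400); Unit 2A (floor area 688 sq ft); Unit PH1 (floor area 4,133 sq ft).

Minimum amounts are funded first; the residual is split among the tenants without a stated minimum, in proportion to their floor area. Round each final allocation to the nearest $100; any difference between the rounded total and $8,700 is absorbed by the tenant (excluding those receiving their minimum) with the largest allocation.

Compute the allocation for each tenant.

Unit 1A: $3,400 · Unit 2A: $800 · Unit PH1: $4,500

Fund the minimums — Unit 1A $3,400. Residual $5,300.
Residual split over remaining floor area 4,821: Unit 2A 756.36 → $800; Unit PH1 4,543.64 → $4,500.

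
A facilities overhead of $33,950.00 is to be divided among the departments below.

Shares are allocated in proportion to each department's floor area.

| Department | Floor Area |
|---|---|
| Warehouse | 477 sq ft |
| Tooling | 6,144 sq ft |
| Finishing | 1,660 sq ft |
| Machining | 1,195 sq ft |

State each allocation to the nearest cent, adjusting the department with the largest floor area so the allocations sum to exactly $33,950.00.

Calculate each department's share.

Combined floor area = 477 + 6,144 + 1,660 + 1,195 = 9,476.
Proportional shares: Warehouse 1,708.9648; Tooling 22,012.3259; Finishing 5,947.3407; Machining 4,281.3687.
Rounded to nearest cent: Warehouse $1,708.96; Tooling $22,012.33; Finishing $5,947.34; Machining $4,281.37. Sum = $33,950.00.
No rounding difference to absorb.

Warehouse: $1,708.96 · Tooling: $22,012.33 · Finishing: $5,947.34 · Machining: $4,281.37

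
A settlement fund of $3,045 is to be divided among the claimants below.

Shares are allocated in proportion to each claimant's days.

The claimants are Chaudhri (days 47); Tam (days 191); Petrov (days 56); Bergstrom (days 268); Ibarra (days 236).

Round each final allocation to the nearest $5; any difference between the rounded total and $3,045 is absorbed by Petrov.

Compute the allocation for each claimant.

Combined days = 798.
Proportional shares: Chaudhri 47/798 × $3,045 = 179.34; Tam 191/798 × $3,045 = 728.82; Petrov 56/798 × $3,045 = 213.68; Bergstrom 268/798 × $3,045 = 1,022.63; Ibarra 236/798 × $3,045 = 900.53.
After rounding ($5): Chaudhri $180; Tam $730; Petrov $215; Bergstrom $1,025; Ibarra $900. Sum = $3,050.
Difference $3,045 − $3,050 = −$5 applied to Petrov: Petrov becomes $210.

Chaudhri: $180; Tam: $730; Petrov: $210; Bergstrom: $1,025; Ibarra: $900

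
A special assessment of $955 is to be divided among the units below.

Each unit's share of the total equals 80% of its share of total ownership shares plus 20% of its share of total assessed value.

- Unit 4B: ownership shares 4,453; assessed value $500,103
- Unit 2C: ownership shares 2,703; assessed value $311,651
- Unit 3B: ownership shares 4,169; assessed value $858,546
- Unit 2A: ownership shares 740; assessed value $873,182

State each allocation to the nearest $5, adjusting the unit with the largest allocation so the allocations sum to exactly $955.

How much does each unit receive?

Unit 4B: $320 | Unit 2C: $195 | Unit 3B: $330 | Unit 2A: $110

Ownership shares total 12,065; assessed value total 2,543,482.
Combined weights (80% ownership shares + 20% assessed value): Unit 4B 0.3346; Unit 2C 0.2037; Unit 3B 0.3439; Unit 2A 0.1177.
Pro-rata amounts: Unit 4B 319.53; Unit 2C 194.57; Unit 3B 328.47; Unit 2A 112.43.
At nearest $5: Unit 4B $320; Unit 2C $195; Unit 3B $330; Unit 2A $110. Sum = $955.
No rounding difference to absorb.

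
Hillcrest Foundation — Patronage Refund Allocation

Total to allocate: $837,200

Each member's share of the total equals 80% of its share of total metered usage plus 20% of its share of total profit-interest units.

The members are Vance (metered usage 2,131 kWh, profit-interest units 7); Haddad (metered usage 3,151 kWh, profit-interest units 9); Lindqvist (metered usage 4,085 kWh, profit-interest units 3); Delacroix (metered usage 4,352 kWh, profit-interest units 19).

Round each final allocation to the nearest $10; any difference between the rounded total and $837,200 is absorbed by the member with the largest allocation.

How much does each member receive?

Totals — metered usage 13,719, profit-interest units 38.
Composite weights (80% metered usage + 20% profit-interest units): Vance 0.1611; Haddad 0.2311; Lindqvist 0.2540; Delacroix 0.3538.
Unrounded shares: Vance 134,879.39; Haddad 193,488.30; Lindqvist 212,648.18; Delacroix 296,184.14.
After rounding ($10): Vance $134,880; Haddad $193,490; Lindqvist $212,650; Delacroix $296,180. Sum = $837,200.
Rounded total matches; no reconciliation needed.

Vance: $134,880; Haddad: $193,490; Lindqvist: $212,650; Delacroix: $296,180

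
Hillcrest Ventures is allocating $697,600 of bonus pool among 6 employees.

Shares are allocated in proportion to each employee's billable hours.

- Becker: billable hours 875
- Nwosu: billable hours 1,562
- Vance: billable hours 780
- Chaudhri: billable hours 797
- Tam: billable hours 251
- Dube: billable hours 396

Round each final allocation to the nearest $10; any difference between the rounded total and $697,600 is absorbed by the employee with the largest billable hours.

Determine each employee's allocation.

Billable hours total: 875 + 1,562 + 780 + 797 + 251 + 396 = 4,661.
Pro-rata amounts: Becker 130,959.02; Nwosu 233,780.56; Vance 116,740.61; Chaudhri 119,284.96; Tam 37,566.53; Dube 59,268.31.
At nearest $10: Becker $130,960; Nwosu $233,780; Vance $116,740; Chaudhri $119,280; Tam $37,570; Dube $59,270. Sum = $697,600.
No rounding difference to absorb.

Becker: $130,960 | Nwosu: $233,780 | Vance: $116,740 | Chaudhri: $119,280 | Tam: $37,570 | Dube: $59,270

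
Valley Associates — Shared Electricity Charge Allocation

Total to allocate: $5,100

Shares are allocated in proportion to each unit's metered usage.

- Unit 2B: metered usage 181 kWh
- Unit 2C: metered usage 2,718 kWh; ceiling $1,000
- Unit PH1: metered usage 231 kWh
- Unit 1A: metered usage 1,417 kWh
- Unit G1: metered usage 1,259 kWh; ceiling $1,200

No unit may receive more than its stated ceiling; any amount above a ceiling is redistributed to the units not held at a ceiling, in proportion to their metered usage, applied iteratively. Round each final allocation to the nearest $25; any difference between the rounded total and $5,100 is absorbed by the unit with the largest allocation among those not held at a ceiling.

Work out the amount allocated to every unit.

Unit 2B: $275 · Unit 2C: $1,000 · Unit PH1: $375 · Unit 1A: $2,250 · Unit G1: $1,200

Total metered usage = 5,806.
Proportional shares (ignoring caps): Unit 2B 158.99; Unit 2C 2,387.496; Unit PH1 202.91; Unit 1A 1,244.70; Unit G1 1,105.91.
Cap binds for Unit 2C ($1,000); balance $4,100 reallocated over remaining metered usage 3,088.
Cap binds for Unit G1 ($1,200); balance $2,900 reallocated over remaining metered usage 1,829.
Shares after redistribution: Unit 2B 286.99 → $275; Unit PH1 366.27 → $375; Unit 1A 2,246.75 → $2,250.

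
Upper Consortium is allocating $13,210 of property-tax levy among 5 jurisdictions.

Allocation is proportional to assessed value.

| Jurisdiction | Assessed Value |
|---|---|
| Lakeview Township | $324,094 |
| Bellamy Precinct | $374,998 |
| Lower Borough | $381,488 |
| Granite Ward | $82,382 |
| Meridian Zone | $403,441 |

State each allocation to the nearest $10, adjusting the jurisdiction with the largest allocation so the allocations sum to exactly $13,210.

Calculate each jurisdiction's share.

Lakeview Township: $2,730 · Bellamy Precinct: $3,160 · Lower Borough: $3,220 · Granite Ward: $690 · Meridian Zone: $3,410

Sum of assessed value: 1,566,403.
Raw shares: Lakeview Township 324,094/1,566,403 × $13,210 = 2,733.19; Bellamy Precinct 374,998/1,566,403 × $13,210 = 3,162.48; Lower Borough 381,488/1,566,403 × $13,210 = 3,217.22; Granite Ward 82,382/1,566,403 × $13,210 = 694.75; Meridian Zone 403,441/1,566,403 × $13,210 = 3,402.35.
Rounded to nearest $10: Lakeview Township $2,730; Bellamy Precinct $3,160; Lower Borough $3,220; Granite Ward $690; Meridian Zone $3,400. Sum = $13,200.
Difference $13,210 − $13,200 = +$10 applied to largest allocation (Meridian Zone): Meridian Zone becomes $3,410.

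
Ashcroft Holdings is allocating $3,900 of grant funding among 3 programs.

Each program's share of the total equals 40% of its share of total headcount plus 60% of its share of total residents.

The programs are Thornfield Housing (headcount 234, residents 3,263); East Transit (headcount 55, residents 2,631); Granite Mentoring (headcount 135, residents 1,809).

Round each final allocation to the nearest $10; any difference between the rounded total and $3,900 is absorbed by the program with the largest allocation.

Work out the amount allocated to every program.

Totals — headcount 424, residents 7,703.
Blended shares (40% headcount + 60% residents): Thornfield Housing 0.4749; East Transit 0.2568; Granite Mentoring 0.2683.
Raw shares: Thornfield Housing 1,852.17; East Transit 1,001.60; Granite Mentoring 1,046.23.
After rounding ($10): Thornfield Housing $1,850; East Transit $1,000; Granite Mentoring $1,050. Sum = $3,900.
Rounded total matches; no reconciliation needed.

Thornfield Housing: $1,850 · East Transit: $1,000 · Granite Mentoring: $1,050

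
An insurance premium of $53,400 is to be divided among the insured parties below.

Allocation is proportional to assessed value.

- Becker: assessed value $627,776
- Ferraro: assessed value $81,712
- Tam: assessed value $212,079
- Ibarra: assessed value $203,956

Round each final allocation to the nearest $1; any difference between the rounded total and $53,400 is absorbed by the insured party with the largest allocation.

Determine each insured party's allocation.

Combined assessed value = 1,125,523.
Proportional shares: Becker 627,776/1,125,523 × $53,400 = 29,784.59; Ferraro 81,712/1,125,523 × $53,400 = 3,876.79; Tam 212,079/1,125,523 × $53,400 = 10,062.01; Ibarra 203,956/1,125,523 × $53,400 = 9,676.61.
After rounding ($1): Becker $29,785; Ferraro $3,877; Tam $10,062; Ibarra $9,677. Sum = $53,401.
Difference $53,400 − $53,401 = −$1 applied to largest allocation (Becker): Becker becomes $29,784.

Becker: $29,784; Ferraro: $3,877; Tam: $10,062; Ibarra: $9,677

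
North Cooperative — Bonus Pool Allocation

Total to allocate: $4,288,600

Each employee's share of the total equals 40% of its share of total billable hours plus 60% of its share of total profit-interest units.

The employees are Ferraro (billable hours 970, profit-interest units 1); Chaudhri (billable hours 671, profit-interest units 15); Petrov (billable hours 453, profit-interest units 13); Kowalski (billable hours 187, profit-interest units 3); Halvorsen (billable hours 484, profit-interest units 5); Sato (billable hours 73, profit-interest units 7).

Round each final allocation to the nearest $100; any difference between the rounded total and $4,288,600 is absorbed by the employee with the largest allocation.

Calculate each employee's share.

Ferraro: $644,800 | Chaudhri: $1,282,700 | Petrov: $1,034,100 | Kowalski: $288,500 | Halvorsen: $585,000 | Sato: $453,500

Totals — billable hours 2,838, profit-interest units 44.
Combined weights (40% billable hours + 60% profit-interest units): Ferraro 0.1504; Chaudhri 0.2991; Petrov 0.2411; Kowalski 0.0673; Halvorsen 0.1364; Sato 0.1057.
Proportional shares: Ferraro 644,801.13; Chaudhri 1,282,802.16; Petrov 1,034,069.41; Kowalski 288,475.60; Halvorsen 584,960.20; Sato 453,491.49.
After rounding ($100): Ferraro $644,800; Chaudhri $1,282,800; Petrov $1,034,100; Kowalski $288,500; Halvorsen $585,000; Sato $453,500. Sum = $4,288,700.
Difference $4,288,600 − $4,288,700 = −$100 applied to largest allocation (Chaudhri): Chaudhri becomes $1,282,700.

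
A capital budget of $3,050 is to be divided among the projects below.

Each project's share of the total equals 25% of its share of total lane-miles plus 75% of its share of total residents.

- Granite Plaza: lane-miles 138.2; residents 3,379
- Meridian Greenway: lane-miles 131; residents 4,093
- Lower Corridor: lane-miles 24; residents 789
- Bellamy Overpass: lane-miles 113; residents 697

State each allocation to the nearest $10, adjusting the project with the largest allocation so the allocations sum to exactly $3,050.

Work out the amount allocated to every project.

Granite Plaza: $1,120 · Meridian Greenway: $1,290 · Lower Corridor: $250 · Bellamy Overpass: $390

Lane-miles total 406.2; residents total 8,958.
Combined weights (25% lane-miles + 75% residents): Granite Plaza 0.3680; Meridian Greenway 0.4233; Lower Corridor 0.0808; Bellamy Overpass 0.1279.
Raw shares: Granite Plaza 1,122.28; Meridian Greenway 1,291.09; Lower Corridor 246.53; Bellamy Overpass 390.10.
Rounded to nearest $10: Granite Plaza $1,120; Meridian Greenway $1,290; Lower Corridor $250; Bellamy Overpass $390. Sum = $3,050.
Sum already equals the total — no adjustment.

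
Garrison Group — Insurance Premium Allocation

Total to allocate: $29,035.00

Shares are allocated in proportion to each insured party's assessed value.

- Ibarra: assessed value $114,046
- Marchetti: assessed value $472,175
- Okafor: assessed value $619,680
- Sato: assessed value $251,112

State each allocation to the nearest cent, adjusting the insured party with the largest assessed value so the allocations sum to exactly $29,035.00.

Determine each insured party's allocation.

Ibarra: $2,272.68; Marchetti: $9,409.39; Okafor: $12,348.83; Sato: $5,004.10

Sum of assessed value: 114,046 + 472,175 + 619,680 + 251,112 = 1,457,013.
Proportional shares: Ibarra 2,272.6809; Marchetti 9,409.3883; Okafor 12,348.8320; Sato 5,004.0987.
Rounded to nearest cent: Ibarra $2,272.68; Marchetti $9,409.39; Okafor $12,348.83; Sato $5,004.10. Sum = $29,035.00.
No rounding difference to absorb.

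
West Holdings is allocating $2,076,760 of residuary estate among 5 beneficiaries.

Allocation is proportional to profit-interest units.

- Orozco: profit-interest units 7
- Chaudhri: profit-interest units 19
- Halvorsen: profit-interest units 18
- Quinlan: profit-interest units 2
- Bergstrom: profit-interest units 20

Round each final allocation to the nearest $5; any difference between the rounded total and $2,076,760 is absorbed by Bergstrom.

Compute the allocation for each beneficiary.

Profit-interest units total: 66.
Unrounded shares: Orozco 7/66 × $2,076,760 = 220,262.42; Chaudhri 19/66 × $2,076,760 = 597,855.15; Halvorsen 18/66 × $2,076,760 = 566,389.09; Quinlan 2/66 × $2,076,760 = 62,932.12; Bergstrom 20/66 × $2,076,760 = 629,321.21.
Rounded to nearest $5: Orozco $220,260; Chaudhri $597,855; Halvorsen $566,390; Quinlan $62,930; Bergstrom $629,320. Sum = $2,076,755.
Difference $2,076,760 − $2,076,755 = +$5 applied to Bergstrom: Bergstrom becomes $629,325.

Orozco: $220,260; Chaudhri: $597,855; Halvorsen: $566,390; Quinlan: $62,930; Bergstrom: $629,325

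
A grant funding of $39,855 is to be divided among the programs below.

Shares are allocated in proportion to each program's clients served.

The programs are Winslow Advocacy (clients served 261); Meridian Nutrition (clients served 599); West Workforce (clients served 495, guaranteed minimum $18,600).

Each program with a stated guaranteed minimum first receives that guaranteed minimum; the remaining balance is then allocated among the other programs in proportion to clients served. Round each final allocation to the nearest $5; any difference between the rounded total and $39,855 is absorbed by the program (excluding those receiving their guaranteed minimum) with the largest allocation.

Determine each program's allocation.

Guaranteed amounts: West Workforce $18,600. Remaining pool $21,255.
Remaining pool split over remaining clients served 860: Winslow Advocacy 6,450.65 → $6,450; Meridian Nutrition 14,804.35 → $14,805.

Winslow Advocacy: $6,450; Meridian Nutrition: $14,805; West Workforce: $18,600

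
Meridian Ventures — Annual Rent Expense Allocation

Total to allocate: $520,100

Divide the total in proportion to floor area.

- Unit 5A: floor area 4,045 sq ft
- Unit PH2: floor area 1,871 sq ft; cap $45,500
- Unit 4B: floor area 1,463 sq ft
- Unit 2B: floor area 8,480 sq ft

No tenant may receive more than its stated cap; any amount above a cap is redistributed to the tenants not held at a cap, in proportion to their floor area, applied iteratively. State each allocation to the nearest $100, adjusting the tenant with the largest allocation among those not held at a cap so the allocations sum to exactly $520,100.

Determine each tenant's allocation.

Floor area total: 15,859.
Pro-rata shares before constraints: Unit 5A 132,656.82; Unit PH2 61,359.93; Unit 4B 47,979.46; Unit 2B 278,103.79.
Held at cap: Unit PH2 ($45,500); residual $474,600 reallocated over remaining floor area 13,988.
Shares after redistribution: Unit 5A 137,243.14 → $137,200; Unit 4B 49,638.25 → $49,600; Unit 2B 287,718.62 → $287,700.
Rounding difference +$100 applied to Unit 2B → $287,800.

Unit 5A: $137,200 · Unit PH2: $45,500 · Unit 4B: $49,600 · Unit 2B: $287,800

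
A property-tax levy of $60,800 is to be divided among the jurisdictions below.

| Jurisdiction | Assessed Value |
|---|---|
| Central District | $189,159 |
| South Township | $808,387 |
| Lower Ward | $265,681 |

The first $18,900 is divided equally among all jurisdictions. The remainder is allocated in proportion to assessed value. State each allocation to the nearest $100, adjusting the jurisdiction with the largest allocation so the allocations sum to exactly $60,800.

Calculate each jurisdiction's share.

$18,900 shared equally gives $6,300 per jurisdiction.
Remainder $41,900 by assessed value (total 1,263,227): Central District 6,274.22 → $6,300; South Township 26,813.40 → $26,800; Lower Ward 8,812.38 → $8,800.
Totals: Central District $6,300 + $6,300 = $12,600; South Township $6,300 + $26,800 = $33,100; Lower Ward $6,300 + $8,800 = $15,100.

Central District: $12,600 · South Township: $33,100 · Lower Ward: $15,100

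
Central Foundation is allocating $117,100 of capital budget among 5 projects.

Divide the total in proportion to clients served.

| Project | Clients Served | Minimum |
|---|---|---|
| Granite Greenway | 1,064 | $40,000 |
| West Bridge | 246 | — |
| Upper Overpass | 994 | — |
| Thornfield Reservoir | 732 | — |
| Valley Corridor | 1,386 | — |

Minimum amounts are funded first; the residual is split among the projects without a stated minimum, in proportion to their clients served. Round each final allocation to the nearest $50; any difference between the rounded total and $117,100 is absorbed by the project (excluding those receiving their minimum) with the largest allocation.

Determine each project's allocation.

Fund the minimums — Granite Greenway $40,000. Residual $77,100.
Residual split over remaining clients served 3,358: West Bridge 5,648.18 → $5,650; Upper Overpass 22,822.33 → $22,800; Thornfield Reservoir 16,806.79 → $16,800; Valley Corridor 31,822.69 → $31,800.
Rounding difference +$50 applied to Valley Corridor → $31,850.

Granite Greenway: $40,000 · West Bridge: $5,650 · Upper Overpass: $22,800 · Thornfield Reservoir: $16,800 · Valley Corridor: $31,850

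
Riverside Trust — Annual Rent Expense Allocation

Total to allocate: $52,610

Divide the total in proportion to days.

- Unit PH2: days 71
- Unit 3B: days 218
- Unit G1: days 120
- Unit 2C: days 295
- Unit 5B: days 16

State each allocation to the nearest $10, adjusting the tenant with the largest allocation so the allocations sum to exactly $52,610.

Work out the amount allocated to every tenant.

Sum of days: 720.
Raw shares: Unit PH2 71/720 × $52,610 = 5,187.93; Unit 3B 218/720 × $52,610 = 15,929.14; Unit G1 120/720 × $52,610 = 8,768.33; Unit 2C 295/720 × $52,610 = 21,555.49; Unit 5B 16/720 × $52,610 = 1,169.11.
After rounding ($10): Unit PH2 $5,190; Unit 3B $15,930; Unit G1 $8,770; Unit 2C $21,560; Unit 5B $1,170. Sum = $52,620.
Difference $52,610 − $52,620 = −$10 applied to largest allocation (Unit 2C): Unit 2C becomes $21,550.

Unit PH2: $5,190 · Unit 3B: $15,930 · Unit G1: $8,770 · Unit 2C: $21,550 · Unit 5B: $1,170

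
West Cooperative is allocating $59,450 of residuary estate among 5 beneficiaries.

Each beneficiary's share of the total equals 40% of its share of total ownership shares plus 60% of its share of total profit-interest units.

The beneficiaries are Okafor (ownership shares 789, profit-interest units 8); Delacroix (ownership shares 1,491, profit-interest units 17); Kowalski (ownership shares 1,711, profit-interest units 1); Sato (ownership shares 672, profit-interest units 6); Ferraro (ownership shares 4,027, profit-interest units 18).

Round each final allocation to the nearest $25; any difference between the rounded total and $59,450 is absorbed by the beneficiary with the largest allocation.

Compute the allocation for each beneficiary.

Totals — ownership shares 8,690, profit-interest units 50.
Composite weights (40% ownership shares + 60% profit-interest units): Okafor 0.1323; Delacroix 0.2726; Kowalski 0.0908; Sato 0.1029; Ferraro 0.4014.
Proportional shares: Okafor 7,866.28; Delacroix 16,207.89; Kowalski 5,395.52; Sato 6,119.31; Ferraro 23,861.00.
At nearest $25: Okafor $7,875; Delacroix $16,200; Kowalski $5,400; Sato $6,125; Ferraro $23,850. Sum = $59,450.
Sum already equals the total — no adjustment.

Okafor: $7,875; Delacroix: $16,200; Kowalski: $5,400; Sato: $6,125; Ferraro: $23,850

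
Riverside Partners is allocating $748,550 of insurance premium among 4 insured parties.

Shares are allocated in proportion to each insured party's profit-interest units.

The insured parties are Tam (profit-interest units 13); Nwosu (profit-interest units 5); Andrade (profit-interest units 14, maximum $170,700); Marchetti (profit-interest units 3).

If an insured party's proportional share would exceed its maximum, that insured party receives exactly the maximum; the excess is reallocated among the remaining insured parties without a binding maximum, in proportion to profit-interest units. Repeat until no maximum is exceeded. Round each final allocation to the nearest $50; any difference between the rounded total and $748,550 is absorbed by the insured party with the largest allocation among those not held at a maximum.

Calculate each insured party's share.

Tam: $357,700; Nwosu: $137,600; Andrade: $170,700; Marchetti: $82,550

Combined profit-interest units = 35.
Unconstrained shares: Tam 278,032.86; Nwosu 106,935.71; Andrade 299,420.00; Marchetti 64,161.43.
Held at cap: Andrade ($170,700); residual $577,850 reallocated over remaining profit-interest units 21.
Remaining shares: Tam 357,716.67 → $357,700; Nwosu 137,583.33 → $137,600; Marchetti 82,550.00 → $82,550.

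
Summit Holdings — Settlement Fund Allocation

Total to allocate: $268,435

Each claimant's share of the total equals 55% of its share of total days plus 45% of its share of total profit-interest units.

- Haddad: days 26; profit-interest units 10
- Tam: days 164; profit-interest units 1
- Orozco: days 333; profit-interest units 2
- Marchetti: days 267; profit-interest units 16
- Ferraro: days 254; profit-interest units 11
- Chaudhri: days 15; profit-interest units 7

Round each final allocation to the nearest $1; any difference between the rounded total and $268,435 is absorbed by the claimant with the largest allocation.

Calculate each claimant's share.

Haddad: $29,326; Tam: $25,434; Orozco: $51,565; Marchetti: $78,346; Ferraro: $63,682; Chaudhri: $20,082

Totals — days 1,059, profit-interest units 47.
Composite weights (55% days + 45% profit-interest units): Haddad 0.1092; Tam 0.0947; Orozco 0.1921; Marchetti 0.2919; Ferraro 0.2372; Chaudhri 0.0748.
Unrounded shares: Haddad 29,325.98; Tam 25,433.99; Orozco 51,565.05; Marchetti 78,345.45; Ferraro 63,682.46; Chaudhri 20,082.06.
After rounding ($1): Haddad $29,326; Tam $25,434; Orozco $51,565; Marchetti $78,345; Ferraro $63,682; Chaudhri $20,082. Sum = $268,434.
Difference $268,435 − $268,434 = +$1 applied to largest allocation (Marchetti): Marchetti becomes $78,346.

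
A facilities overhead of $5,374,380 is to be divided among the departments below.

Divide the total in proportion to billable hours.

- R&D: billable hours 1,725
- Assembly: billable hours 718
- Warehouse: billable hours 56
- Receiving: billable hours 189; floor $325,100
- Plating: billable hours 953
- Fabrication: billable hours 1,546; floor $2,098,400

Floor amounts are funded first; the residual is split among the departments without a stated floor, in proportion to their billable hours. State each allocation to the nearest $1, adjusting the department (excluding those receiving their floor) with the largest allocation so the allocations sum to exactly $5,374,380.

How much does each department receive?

Minimums first: Receiving $325,100; Fabrication $2,098,400. Balance $2,950,880.
Balance split over remaining billable hours 3,452: R&D 1,474,585.17 → $1,474,585; Assembly 613,769.36 → $613,769; Warehouse 47,870.59 → $47,871; Plating 814,654.88 → $814,655.

R&D: $1,474,585 | Assembly: $613,769 | Warehouse: $47,871 | Receiving: $325,100 | Plating: $814,655 | Fabrication: $2,098,400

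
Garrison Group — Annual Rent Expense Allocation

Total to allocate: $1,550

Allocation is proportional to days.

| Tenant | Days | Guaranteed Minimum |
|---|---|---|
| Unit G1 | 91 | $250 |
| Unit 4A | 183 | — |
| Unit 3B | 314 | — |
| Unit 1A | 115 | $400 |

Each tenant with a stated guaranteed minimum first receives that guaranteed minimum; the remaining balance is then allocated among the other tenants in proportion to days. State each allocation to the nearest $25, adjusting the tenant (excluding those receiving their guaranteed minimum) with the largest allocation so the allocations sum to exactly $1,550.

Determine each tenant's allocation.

Fund the minimums — Unit G1 $250; Unit 1A $400. Residual $900.
Residual split over remaining days 497: Unit 4A 331.39 → $325; Unit 3B 568.61 → $575.

Unit G1: $250 | Unit 4A: $325 | Unit 3B: $575 | Unit 1A: $400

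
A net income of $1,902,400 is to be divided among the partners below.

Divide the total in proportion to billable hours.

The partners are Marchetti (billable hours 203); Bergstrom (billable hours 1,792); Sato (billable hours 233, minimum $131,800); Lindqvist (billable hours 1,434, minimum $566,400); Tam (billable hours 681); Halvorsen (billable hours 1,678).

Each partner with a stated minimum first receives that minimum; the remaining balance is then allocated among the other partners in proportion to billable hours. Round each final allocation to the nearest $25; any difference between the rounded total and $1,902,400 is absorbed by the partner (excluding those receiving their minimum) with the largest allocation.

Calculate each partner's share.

Fund the minimums — Sato $131,800; Lindqvist $566,400. Remaining pool $1,204,200.
Remaining pool split over remaining billable hours 4,354: Marchetti 56,144.37 → $56,150; Bergstrom 495,619.29 → $495,625; Tam 188,346.39 → $188,350; Halvorsen 464,089.94 → $464,100.
Rounding difference −$25 applied to Bergstrom → $495,600.

Marchetti: $56,150; Bergstrom: $495,600; Sato: $131,800; Lindqvist: $566,400; Tam: $188,350; Halvorsen: $464,100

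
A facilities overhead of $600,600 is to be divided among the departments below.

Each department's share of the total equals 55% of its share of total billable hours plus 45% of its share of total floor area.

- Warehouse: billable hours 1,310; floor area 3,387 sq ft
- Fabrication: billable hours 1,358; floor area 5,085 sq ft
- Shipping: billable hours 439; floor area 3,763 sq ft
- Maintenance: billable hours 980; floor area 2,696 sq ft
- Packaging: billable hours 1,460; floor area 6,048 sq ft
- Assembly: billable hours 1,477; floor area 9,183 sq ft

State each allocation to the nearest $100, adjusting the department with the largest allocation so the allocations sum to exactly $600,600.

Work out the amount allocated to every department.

Totals — billable hours 7,024, floor area 30,162.
Blended shares (55% billable hours + 45% floor area): Warehouse 0.1531; Fabrication 0.1822; Shipping 0.0905; Maintenance 0.1170; Packaging 0.2046; Assembly 0.2527.
Unrounded shares: Warehouse 91,957.27; Fabrication 109,429.77; Shipping 54,364.41; Maintenance 70,246.00; Packaging 122,855.77; Assembly 151,746.78.
After rounding ($100): Warehouse $92,000; Fabrication $109,400; Shipping $54,400; Maintenance $70,200; Packaging $122,900; Assembly $151,700. Sum = $600,600.
No rounding difference to absorb.

Warehouse: $92,000 | Fabrication: $109,400 | Shipping: $54,400 | Maintenance: $70,200 | Packaging: $122,900 | Assembly: $151,700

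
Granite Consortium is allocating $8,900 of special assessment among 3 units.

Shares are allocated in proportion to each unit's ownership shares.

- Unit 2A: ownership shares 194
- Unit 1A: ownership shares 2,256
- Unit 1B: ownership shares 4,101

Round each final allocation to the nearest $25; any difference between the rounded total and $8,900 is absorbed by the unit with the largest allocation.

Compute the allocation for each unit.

Unit 2A: $275 | Unit 1A: $3,075 | Unit 1B: $5,550

Total ownership shares = 6,551.
Pro-rata amounts: Unit 2A 194/6,551 × $8,900 = 263.56; Unit 1A 2,256/6,551 × $8,900 = 3,064.94; Unit 1B 4,101/6,551 × $8,900 = 5,571.50.
Rounded to nearest $25: Unit 2A $275; Unit 1A $3,075; Unit 1B $5,575. Sum = $8,925.
Difference $8,900 − $8,925 = −$25 applied to largest allocation (Unit 1B): Unit 1B becomes $5,550.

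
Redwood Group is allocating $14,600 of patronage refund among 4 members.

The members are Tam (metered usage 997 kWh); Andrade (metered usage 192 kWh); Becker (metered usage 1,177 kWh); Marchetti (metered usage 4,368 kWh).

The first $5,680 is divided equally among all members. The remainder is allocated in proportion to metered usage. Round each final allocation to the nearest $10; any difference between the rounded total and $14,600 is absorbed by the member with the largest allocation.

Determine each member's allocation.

Tam: $2,740 · Andrade: $1,670 · Becker: $2,980 · Marchetti: $7,210

$5,680 shared equally gives $1,420 per member.
Remainder $8,920 by metered usage (total 6,734): Tam 1,320.65 → $1,320; Andrade 254.33 → $250; Becker 1,559.08 → $1,560; Marchetti 5,785.95 → $5,790.
Totals: Tam $1,420 + $1,320 = $2,740; Andrade $1,420 + $250 = $1,670; Becker $1,420 + $1,560 = $2,980; Marchetti $1,420 + $5,790 = $7,210.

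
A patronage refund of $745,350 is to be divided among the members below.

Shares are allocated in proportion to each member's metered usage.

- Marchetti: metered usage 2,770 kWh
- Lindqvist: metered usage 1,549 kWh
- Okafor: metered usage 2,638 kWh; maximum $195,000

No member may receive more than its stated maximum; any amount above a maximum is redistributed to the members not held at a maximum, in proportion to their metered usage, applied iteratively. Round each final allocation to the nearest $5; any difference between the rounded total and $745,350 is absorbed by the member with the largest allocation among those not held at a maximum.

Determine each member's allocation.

Total metered usage = 6,957.
Proportional shares (ignoring caps): Marchetti 296,768.65; Lindqvist 165,954.74; Okafor 282,626.61.
Cap binds for Okafor ($195,000); remaining pool $550,350 reallocated over remaining metered usage 4,319.
Shares after redistribution: Marchetti 352,968.16 → $352,970; Lindqvist 197,381.84 → $197,380.

Marchetti: $352,970 · Lindqvist: $197,380 · Okafor: $195,000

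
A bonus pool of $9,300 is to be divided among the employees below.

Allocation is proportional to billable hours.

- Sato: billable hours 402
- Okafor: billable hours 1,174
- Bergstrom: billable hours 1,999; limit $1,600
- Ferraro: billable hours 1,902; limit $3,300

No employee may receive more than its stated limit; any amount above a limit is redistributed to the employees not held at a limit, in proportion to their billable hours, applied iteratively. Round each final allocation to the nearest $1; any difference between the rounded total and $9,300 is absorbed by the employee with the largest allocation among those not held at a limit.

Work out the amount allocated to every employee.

Sum of billable hours: 5,477.
Proportional shares (ignoring caps): Sato 682.60; Okafor 1,993.46; Bergstrom 3,394.32; Ferraro 3,229.61.
Held at cap: Bergstrom ($1,600); balance $7,700 reallocated over remaining billable hours 3,478.
Held at cap: Ferraro ($3,300); balance $4,400 reallocated over remaining billable hours 1,576.
Shares after redistribution: Sato 1,122.34 → $1,122; Okafor 3,277.66 → $3,278.

Sato: $1,122 · Okafor: $3,278 · Bergstrom: $1,600 · Ferraro: $3,300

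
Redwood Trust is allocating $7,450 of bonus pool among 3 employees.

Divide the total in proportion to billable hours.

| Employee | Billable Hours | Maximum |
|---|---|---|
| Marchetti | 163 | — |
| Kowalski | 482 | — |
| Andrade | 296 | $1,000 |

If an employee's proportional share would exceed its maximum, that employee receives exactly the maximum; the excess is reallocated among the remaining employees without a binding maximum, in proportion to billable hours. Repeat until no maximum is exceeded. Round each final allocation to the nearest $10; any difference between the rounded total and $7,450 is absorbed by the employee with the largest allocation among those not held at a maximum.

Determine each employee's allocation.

Total billable hours = 941.
Proportional shares (ignoring caps): Marchetti 1,290.49; Kowalski 3,816.05; Andrade 2,343.46.
Capped: Andrade ($1,000); residual $6,450 reallocated over remaining billable hours 645.
Shares after redistribution: Marchetti 1,630.00 → $1,630; Kowalski 4,820.00 → $4,820.

Marchetti: $1,630 · Kowalski: $4,820 · Andrade: $1,000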